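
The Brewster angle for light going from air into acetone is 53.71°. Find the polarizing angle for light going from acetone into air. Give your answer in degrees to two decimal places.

θ_B' ≈ 36.29°

The two Brewster angles are complementary: θ_B' = 90° − θ_B = 90° − 53.71° = 36.29°.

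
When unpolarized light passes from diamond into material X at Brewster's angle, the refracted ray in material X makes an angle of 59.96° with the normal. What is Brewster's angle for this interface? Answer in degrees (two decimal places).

θ_B ≈ 30.04°

Brewster's condition makes the reflected and refracted beams perpendicular: θ_B + θ_t = 90°.
θ_B = 90° − 59.96° = 30.04°.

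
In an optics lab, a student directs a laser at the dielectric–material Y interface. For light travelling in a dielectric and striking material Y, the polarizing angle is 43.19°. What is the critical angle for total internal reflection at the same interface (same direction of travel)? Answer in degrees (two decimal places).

From Brewster, n₂/n₁ = tan θ_B = tan 43.19° = 0.9387.
Then sin θ_c = n₂/n₁ = 0.9387, so θ_c = arcsin 0.9387 = 69.84°.

θ_c ≈ 69.84°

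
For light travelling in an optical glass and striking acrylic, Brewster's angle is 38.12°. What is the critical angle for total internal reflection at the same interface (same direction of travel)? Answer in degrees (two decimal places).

From Brewster, n₂/n₁ = tan θ_B = tan 38.12° = 0.7847.
Then sin θ_c = n₂/n₁ = 0.7847, so θ_c = arcsin 0.7847 = 51.69°.

θ_c ≈ 51.69°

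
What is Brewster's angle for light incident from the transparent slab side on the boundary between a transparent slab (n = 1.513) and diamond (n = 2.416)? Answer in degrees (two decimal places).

θ_B ≈ 57.94°

Brewster's condition: tan θ_B = n₂/n₁ = 2.416/1.513 = 1.5968. Taking the arctangent, θ_B = 57.94°.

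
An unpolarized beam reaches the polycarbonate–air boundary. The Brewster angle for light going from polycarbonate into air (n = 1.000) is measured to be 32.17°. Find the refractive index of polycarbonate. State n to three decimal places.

Brewster's law: tan θ_B = n₂/n₁ (light incident in polycarbonate, refracted into air).
n₁ = n₂ / tan θ_B = 1.000 / tan 32.17° = 1.590.

n ≈ 1.590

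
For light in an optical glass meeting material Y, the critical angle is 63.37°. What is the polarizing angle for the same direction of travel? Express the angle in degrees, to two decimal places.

n₂/n₁ = sin θ_c = sin 63.37° = 0.8939.
tan θ_B equals the same ratio, so θ_B = arctan(0.8939) = 41.79°.

θ_B ≈ 41.79°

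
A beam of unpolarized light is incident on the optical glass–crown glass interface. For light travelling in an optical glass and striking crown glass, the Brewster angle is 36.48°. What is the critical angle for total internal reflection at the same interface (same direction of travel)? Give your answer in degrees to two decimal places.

θ_c ≈ 47.68°

tan θ_B = n₂/n₁ = tan 36.48° = 0.7394.
Total internal reflection: sin θ_c = n₂/n₁ = 0.7394.
θ_c = arcsin(0.7394) = 47.68°.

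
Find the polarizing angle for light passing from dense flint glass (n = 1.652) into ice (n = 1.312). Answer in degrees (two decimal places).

Brewster's condition: tan θ_B = n₂/n₁ = 1.312/1.652 = 0.7942.
θ_B = arctan(0.7942) = 38.46°.

θ_B ≈ 38.46°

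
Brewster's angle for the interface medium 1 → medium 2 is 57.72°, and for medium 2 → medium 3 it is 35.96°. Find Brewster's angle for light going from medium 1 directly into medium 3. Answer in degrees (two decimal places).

θ_B ≈ 48.95°

tan θ_B(1→2) = n₂/n₁ = tan 57.72° = 1.5831.
tan θ_B(2→3) = n₃/n₂ = tan 35.96° = 0.7255.
So n₃/n₁ = (n₂/n₁)(n₃/n₂) = 1.5831 × 0.7255 = 1.1485.
θ_B(1→3) = arctan(1.1485) = 48.95°.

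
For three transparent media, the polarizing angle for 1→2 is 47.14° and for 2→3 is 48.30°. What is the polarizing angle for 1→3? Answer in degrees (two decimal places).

Each Brewster angle gives a ratio: n₂/n₁ = tan 47.14° = 1.0776, n₃/n₂ = tan 48.30° = 1.1224.
So n₃/n₁ = (n₂/n₁)(n₃/n₂) = 1.0776 × 1.1224 = 1.2095.
θ_B(1→3) = arctan(1.2095) = 50.42°.

θ_B ≈ 50.42°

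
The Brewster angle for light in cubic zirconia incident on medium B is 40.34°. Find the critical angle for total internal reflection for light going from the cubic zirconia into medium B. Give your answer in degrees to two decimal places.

tan θ_B = n₂/n₁ = tan 40.34° = 0.8493.
Total internal reflection: sin θ_c = n₂/n₁ = 0.8493.
θ_c = arcsin(0.8493) = 58.13°.

θ_c ≈ 58.13°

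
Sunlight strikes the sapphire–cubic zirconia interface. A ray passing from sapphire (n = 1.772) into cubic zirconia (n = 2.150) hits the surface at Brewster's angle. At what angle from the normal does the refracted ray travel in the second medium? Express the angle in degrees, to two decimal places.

θ_t ≈ 39.49°

θ_B = arctan(n₂/n₁) = arctan(2.150/1.772) = 50.51°.
The refracted ray is perpendicular to the reflected ray, so θ_t = 90° − θ_B = 39.49°.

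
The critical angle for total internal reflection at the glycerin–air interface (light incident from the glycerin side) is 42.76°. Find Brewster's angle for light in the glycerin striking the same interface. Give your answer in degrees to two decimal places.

θ_B ≈ 34.17°

sin θ_c = n₂/n₁, so n₂/n₁ = sin 42.76° = 0.6789.
Brewster: tan θ_B = n₂/n₁ = 0.6789.
θ_B = arctan(0.6789) = 34.17°.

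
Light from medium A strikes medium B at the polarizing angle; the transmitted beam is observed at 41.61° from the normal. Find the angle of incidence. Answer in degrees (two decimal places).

Since the reflected and refracted rays are at right angles at the polarizing angle, θ_B + θ_t = 90°.
So θ_B = 90° − θ_t = 90° − 41.61° = 48.39°.

θ_B ≈ 48.39°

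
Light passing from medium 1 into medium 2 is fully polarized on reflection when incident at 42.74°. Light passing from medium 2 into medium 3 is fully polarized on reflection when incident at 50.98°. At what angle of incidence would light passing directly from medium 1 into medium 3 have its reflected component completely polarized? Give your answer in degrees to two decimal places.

θ_B ≈ 48.75°

tan θ_B(1→2) = n₂/n₁ = tan 42.74° = 0.9241.
tan θ_B(2→3) = n₃/n₂ = tan 50.98° = 1.2340.
Multiplying, n₃/n₁ = 0.9241 × 1.2340 = 1.1403, and θ_B(1→3) = arctan 1.1403 = 48.75°.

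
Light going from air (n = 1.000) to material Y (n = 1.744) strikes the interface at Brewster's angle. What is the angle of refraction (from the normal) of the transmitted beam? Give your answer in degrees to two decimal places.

θ_t ≈ 29.83°

θ_B = arctan(n₂/n₁) = arctan(1.744/1.000) = 60.17°.
At Brewster's angle the reflected and refracted rays are perpendicular, so θ_t = 90° − θ_B = 90° − 60.17° = 29.83°.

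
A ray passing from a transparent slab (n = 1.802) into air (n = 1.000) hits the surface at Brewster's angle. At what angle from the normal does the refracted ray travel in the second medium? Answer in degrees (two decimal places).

tan θ_B = n₂/n₁ = 1.000/1.802 = 0.5549, so θ_B = 29.03°.
Since θ_B + θ_t = 90° at Brewster incidence, θ_t = 90° − 29.03° = 60.97°.

θ_t ≈ 60.97°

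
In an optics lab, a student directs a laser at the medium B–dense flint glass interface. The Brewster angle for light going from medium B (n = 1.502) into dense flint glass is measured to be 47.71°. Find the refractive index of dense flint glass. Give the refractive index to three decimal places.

At the Brewster angle, tan θ_B = n₂/n₁ with n₁ on the incident side (medium B) and n₂ on the transmitted side (dense flint glass).
n₂ = n₁ tan θ_B = 1.502 × tan 47.71° = 1.651.

n ≈ 1.651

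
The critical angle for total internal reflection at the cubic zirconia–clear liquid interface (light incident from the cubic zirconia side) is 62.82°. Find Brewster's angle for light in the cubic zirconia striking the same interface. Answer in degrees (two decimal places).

n₂/n₁ = sin θ_c = sin 62.82° = 0.8896.
tan θ_B equals the same ratio, so θ_B = arctan(0.8896) = 41.66°.

θ_B ≈ 41.66°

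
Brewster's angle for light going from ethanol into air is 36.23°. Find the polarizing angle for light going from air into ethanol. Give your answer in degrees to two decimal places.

The two Brewster angles are complementary: θ_B' = 90° − θ_B = 90° − 36.23° = 53.77°.

θ_B' ≈ 53.77°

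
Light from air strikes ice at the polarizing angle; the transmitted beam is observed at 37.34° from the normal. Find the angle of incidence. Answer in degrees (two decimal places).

θ_B ≈ 52.66°

Brewster's condition makes the reflected and refracted beams perpendicular: θ_B + θ_t = 90°.
θ_B = 90° − 37.34° = 52.66°.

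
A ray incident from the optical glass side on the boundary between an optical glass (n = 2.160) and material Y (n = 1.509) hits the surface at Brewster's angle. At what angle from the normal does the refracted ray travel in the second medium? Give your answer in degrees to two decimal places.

tan θ_B = n₂/n₁ = 1.509/2.160 = 0.6986, so θ_B = 34.94°.
At Brewster's angle the reflected and refracted rays are perpendicular, so θ_t = 90° − θ_B = 90° − 34.94° = 55.06°.

θ_t ≈ 55.06°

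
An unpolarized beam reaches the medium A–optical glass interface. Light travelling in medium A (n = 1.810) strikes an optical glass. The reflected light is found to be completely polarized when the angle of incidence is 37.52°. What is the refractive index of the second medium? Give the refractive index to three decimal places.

n ≈ 1.390

Full polarization of the reflected beam means tan θ_B = n₂/n₁, where n₁ is the incident medium (medium A).
n₂ = n₁ tan θ_B = 1.810 × tan 37.52° = 1.390.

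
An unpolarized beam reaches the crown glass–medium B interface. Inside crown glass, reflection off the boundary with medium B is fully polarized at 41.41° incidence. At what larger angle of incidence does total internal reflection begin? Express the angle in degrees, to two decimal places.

θ_c ≈ 61.88°

n₂/n₁ = tan 41.41° = 0.8819; the critical angle satisfies sin θ_c = n₂/n₁.
θ_c = arcsin(0.8819) = 61.88°.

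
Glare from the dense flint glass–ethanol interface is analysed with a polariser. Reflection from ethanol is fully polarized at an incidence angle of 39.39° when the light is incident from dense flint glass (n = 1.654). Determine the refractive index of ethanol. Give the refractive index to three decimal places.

n ≈ 1.358

Brewster's law: tan θ_B = n₂/n₁ (light incident in dense flint glass, refracted into ethanol).
n₂ = n₁ tan θ_B = 1.654 × tan 39.39° = 1.358.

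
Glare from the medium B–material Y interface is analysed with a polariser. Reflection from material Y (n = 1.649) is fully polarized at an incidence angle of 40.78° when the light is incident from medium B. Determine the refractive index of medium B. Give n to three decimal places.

At Brewster's angle, tan θ_B = n₂/n₁ with n₁ on the incident side (medium B) and n₂ on the transmitted side (material Y).
n₁ = n₂ / tan θ_B = 1.649 / tan 40.78° = 1.912.

n ≈ 1.912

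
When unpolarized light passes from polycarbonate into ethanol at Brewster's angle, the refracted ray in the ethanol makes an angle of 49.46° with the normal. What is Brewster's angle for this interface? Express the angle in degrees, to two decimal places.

θ_B ≈ 40.54°

At Brewster's angle the reflected and refracted rays are perpendicular, so θ_B + θ_t = 90°.
θ_B = 90° − 49.46° = 40.54°.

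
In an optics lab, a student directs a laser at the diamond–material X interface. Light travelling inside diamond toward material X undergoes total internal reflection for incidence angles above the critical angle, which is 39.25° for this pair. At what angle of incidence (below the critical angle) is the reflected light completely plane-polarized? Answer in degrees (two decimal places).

θ_B ≈ 32.32°

n₂/n₁ = sin θ_c = sin 39.25° = 0.6327.
tan θ_B equals the same ratio, so θ_B = arctan(0.6327) = 32.32°.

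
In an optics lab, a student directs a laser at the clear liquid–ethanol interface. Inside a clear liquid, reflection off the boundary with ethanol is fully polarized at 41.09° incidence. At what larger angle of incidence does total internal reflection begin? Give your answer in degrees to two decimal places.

n₂/n₁ = tan 41.09° = 0.8720; the critical angle satisfies sin θ_c = n₂/n₁.
θ_c = arcsin(0.8720) = 60.70°.

θ_c ≈ 60.70°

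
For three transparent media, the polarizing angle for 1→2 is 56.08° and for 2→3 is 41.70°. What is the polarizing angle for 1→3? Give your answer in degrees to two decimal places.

θ_B ≈ 52.96°

n₂/n₁ = tan 56.08° = 1.4870 and n₃/n₂ = tan 41.70° = 0.8910.
Multiplying, n₃/n₁ = 1.4870 × 0.8910 = 1.3249, and θ_B(1→3) = arctan 1.3249 = 52.96°.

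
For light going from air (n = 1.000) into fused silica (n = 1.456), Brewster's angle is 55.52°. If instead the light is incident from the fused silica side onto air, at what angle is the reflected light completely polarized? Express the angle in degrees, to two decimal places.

θ_B' ≈ 34.48°

Reversing the direction swaps n₁ and n₂, so tan θ_B' = 1/tan θ_B and θ_B' = 90° − θ_B.
Hence θ_B' = 90° − 55.52° = 34.48°.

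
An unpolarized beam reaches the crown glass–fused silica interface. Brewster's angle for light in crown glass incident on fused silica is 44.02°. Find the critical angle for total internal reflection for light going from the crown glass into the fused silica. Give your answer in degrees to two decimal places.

tan θ_B = n₂/n₁ = tan 44.02° = 0.9664.
Total internal reflection: sin θ_c = n₂/n₁ = 0.9664.
θ_c = arcsin(0.9664) = 75.10°.

θ_c ≈ 75.10°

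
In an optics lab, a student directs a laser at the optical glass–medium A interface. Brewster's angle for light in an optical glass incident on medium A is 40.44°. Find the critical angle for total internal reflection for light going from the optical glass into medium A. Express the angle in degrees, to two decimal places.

n₂/n₁ = tan 40.44° = 0.8523; the critical angle satisfies sin θ_c = n₂/n₁.
θ_c = arcsin(0.8523) = 58.46°.

θ_c ≈ 58.46°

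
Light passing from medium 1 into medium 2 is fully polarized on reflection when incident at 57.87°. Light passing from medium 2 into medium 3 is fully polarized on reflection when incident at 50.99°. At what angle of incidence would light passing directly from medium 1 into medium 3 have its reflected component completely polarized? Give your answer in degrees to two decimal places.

θ_B ≈ 63.04°

n₂/n₁ = tan 57.87° = 1.5923 and n₃/n₂ = tan 50.99° = 1.2345.
So n₃/n₁ = (n₂/n₁)(n₃/n₂) = 1.5923 × 1.2345 = 1.9656.
θ_B(1→3) = arctan(1.9656) = 63.04°.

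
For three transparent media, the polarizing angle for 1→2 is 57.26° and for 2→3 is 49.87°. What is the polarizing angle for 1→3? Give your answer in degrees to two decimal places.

tan θ_B(1→2) = n₂/n₁ = tan 57.26° = 1.5553.
tan θ_B(2→3) = n₃/n₂ = tan 49.87° = 1.1863.
So n₃/n₁ = (n₂/n₁)(n₃/n₂) = 1.5553 × 1.1863 = 1.8450.
θ_B(1→3) = arctan(1.8450) = 61.54°.

θ_B ≈ 61.54°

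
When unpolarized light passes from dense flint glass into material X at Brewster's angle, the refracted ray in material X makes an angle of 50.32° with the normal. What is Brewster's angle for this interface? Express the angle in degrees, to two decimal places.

θ_B ≈ 39.68°

Brewster's condition makes the reflected and refracted beams perpendicular: θ_B + θ_t = 90°.
So θ_B = 90° − θ_t = 90° − 50.32° = 39.68°.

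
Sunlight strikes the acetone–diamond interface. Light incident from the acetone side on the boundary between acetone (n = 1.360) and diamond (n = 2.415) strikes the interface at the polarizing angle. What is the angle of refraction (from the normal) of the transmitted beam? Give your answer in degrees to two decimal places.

tan θ_B = n₂/n₁ = 2.415/1.360 = 1.7757, so θ_B = 60.61°.
The refracted ray is perpendicular to the reflected ray, so θ_t = 90° − θ_B = 29.39°.

θ_t ≈ 29.39°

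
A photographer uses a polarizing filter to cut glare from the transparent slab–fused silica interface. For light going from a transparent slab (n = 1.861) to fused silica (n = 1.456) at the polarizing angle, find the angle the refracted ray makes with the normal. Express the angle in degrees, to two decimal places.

θ_t ≈ 51.96°

θ_B = arctan(n₂/n₁) = arctan(1.456/1.861) = 38.04°.
Since θ_B + θ_t = 90° at Brewster incidence, θ_t = 90° − 38.04° = 51.96°.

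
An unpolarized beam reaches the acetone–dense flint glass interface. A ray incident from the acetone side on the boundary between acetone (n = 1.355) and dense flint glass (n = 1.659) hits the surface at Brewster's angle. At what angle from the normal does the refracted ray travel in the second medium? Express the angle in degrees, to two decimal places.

θ_B = arctan(n₂/n₁) = arctan(1.659/1.355) = 50.76°.
The refracted ray is perpendicular to the reflected ray, so θ_t = 90° − θ_B = 39.24°.

θ_t ≈ 39.24°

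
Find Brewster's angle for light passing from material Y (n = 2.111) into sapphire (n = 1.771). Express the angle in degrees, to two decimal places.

θ_B ≈ 39.99°

Here n₂/n₁ = 1.771/2.111 = 0.8389, and Brewster's law gives tan θ_B = n₂/n₁. Taking the arctangent, θ_B = 39.99°.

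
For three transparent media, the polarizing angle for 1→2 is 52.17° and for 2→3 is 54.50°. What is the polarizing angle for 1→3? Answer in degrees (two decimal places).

θ_B ≈ 61.02°

Each Brewster angle gives a ratio: n₂/n₁ = tan 52.17° = 1.2878, n₃/n₂ = tan 54.50° = 1.4019.
So n₃/n₁ = (n₂/n₁)(n₃/n₂) = 1.2878 × 1.4019 = 1.8054.
θ_B(1→3) = arctan(1.8054) = 61.02°.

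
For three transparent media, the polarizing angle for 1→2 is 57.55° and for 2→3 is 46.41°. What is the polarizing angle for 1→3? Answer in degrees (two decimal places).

n₂/n₁ = tan 57.55° = 1.5727 and n₃/n₂ = tan 46.41° = 1.0505.
n₃/n₁ = 1.6521. Then tan θ_B(1→3) = n₃/n₁, so θ_B(1→3) = arctan(1.6521) = 58.81°.

θ_B ≈ 58.81°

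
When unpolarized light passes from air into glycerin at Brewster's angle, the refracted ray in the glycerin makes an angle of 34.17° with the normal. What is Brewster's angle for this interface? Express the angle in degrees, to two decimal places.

θ_B ≈ 55.83°

Since the reflected and refracted rays are at right angles at the polarizing angle, θ_B + θ_t = 90°.
So θ_B = 90° − θ_t = 90° − 34.17° = 55.83°.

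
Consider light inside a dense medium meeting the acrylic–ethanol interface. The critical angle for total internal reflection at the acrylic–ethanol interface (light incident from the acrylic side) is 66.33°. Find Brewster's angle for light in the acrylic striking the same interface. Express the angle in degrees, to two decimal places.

sin θ_c = n₂/n₁, so n₂/n₁ = sin 66.33° = 0.9159.
Brewster: tan θ_B = n₂/n₁ = 0.9159.
θ_B = arctan(0.9159) = 42.49°.

θ_B ≈ 42.49°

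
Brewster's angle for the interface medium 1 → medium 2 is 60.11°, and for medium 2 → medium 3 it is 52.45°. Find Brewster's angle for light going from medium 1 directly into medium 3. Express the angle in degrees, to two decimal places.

θ_B ≈ 66.16°

tan θ_B(1→2) = n₂/n₁ = tan 60.11° = 1.7398.
tan θ_B(2→3) = n₃/n₂ = tan 52.45° = 1.3009.
So n₃/n₁ = (n₂/n₁)(n₃/n₂) = 1.7398 × 1.3009 = 2.2632.
θ_B(1→3) = arctan(2.2632) = 66.16°.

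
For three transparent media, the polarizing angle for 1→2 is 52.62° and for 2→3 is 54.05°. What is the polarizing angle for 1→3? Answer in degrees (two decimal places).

θ_B ≈ 61.01°

Each Brewster angle gives a ratio: n₂/n₁ = tan 52.62° = 1.3089, n₃/n₂ = tan 54.05° = 1.3789.
Multiplying, n₃/n₁ = 1.3089 × 1.3789 = 1.8048, and θ_B(1→3) = arctan 1.8048 = 61.01°.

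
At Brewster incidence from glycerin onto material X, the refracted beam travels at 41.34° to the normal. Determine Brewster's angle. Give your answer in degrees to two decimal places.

At Brewster's angle the reflected and refracted rays are perpendicular, so θ_B + θ_t = 90°.
So θ_B = 90° − θ_t = 90° − 41.34° = 48.66°.

θ_B ≈ 48.66°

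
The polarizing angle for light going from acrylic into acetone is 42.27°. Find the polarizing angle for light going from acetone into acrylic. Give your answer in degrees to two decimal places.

The two Brewster angles are complementary: θ_B' = 90° − θ_B = 90° − 42.27° = 47.73°.

θ_B' ≈ 47.73°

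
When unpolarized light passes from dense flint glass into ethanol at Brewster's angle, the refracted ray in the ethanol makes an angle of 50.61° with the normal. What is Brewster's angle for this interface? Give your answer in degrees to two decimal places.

θ_B ≈ 39.39°

Since the reflected and refracted rays are at right angles at the polarizing angle, θ_B + θ_t = 90°.
So θ_B = 90° − θ_t = 90° − 50.61° = 39.39°.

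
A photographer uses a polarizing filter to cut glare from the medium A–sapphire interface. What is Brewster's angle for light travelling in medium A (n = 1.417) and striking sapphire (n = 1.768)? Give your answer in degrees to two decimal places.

θ_B ≈ 51.29°

Here n₂/n₁ = 1.768/1.417 = 1.2477, and Brewster's law gives tan θ_B = n₂/n₁. Taking the arctangent, θ_B = 51.29°.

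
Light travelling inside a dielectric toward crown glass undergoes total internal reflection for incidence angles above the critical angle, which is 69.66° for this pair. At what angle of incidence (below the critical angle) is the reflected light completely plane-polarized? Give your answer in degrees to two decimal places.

n₂/n₁ = sin θ_c = sin 69.66° = 0.9376.
tan θ_B equals the same ratio, so θ_B = arctan(0.9376) = 43.16°.

θ_B ≈ 43.16°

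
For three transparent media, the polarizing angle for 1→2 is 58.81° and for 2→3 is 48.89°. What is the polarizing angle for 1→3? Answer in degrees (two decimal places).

Each Brewster angle gives a ratio: n₂/n₁ = tan 58.81° = 1.6518, n₃/n₂ = tan 48.89° = 1.1459.
n₃/n₁ = 1.8929. Then tan θ_B(1→3) = n₃/n₁, so θ_B(1→3) = arctan(1.8929) = 62.15°.

θ_B ≈ 62.15°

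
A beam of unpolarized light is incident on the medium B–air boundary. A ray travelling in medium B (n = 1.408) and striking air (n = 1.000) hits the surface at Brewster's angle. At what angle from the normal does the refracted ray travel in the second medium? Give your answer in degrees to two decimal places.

θ_t ≈ 54.62°

θ_B = arctan(n₂/n₁) = arctan(1.000/1.408) = 35.38°.
At Brewster's angle the reflected and refracted rays are perpendicular, so θ_t = 90° − θ_B = 90° − 35.38° = 54.62°.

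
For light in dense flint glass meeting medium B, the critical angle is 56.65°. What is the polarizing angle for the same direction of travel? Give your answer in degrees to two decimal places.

At the critical angle sin θ_c = n₂/n₁, giving n₂/n₁ = sin 56.65° = 0.8353.
Then tan θ_B = n₂/n₁ = 0.8353, so θ_B = arctan 0.8353 = 39.87°.

θ_B ≈ 39.87°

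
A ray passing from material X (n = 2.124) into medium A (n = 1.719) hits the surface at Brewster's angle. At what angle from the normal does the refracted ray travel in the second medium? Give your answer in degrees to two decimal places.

θ_t ≈ 51.02°

First find Brewster's angle: tan θ_B = 1.719/2.124 = 0.8093, giving θ_B = 38.98°.
The refracted ray is perpendicular to the reflected ray, so θ_t = 90° − θ_B = 51.02°.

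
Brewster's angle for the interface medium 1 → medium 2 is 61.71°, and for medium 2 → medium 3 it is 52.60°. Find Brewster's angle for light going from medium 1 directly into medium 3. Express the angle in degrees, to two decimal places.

θ_B ≈ 67.63°

Each Brewster angle gives a ratio: n₂/n₁ = tan 61.71° = 1.8580, n₃/n₂ = tan 52.60° = 1.3079.
So n₃/n₁ = (n₂/n₁)(n₃/n₂) = 1.8580 × 1.3079 = 2.4301.
θ_B(1→3) = arctan(2.4301) = 67.63°.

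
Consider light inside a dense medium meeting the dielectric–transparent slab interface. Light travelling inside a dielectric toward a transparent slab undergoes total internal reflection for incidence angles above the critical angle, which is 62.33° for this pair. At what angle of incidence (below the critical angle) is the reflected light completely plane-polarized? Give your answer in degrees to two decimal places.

θ_B ≈ 41.53°

sin θ_c = n₂/n₁, so n₂/n₁ = sin 62.33° = 0.8856.
Brewster: tan θ_B = n₂/n₁ = 0.8856.
θ_B = arctan(0.8856) = 41.53°.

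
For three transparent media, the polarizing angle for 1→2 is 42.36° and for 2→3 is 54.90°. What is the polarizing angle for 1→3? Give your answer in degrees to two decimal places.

n₂/n₁ = tan 42.36° = 0.9118 and n₃/n₂ = tan 54.90° = 1.4229.
Multiplying, n₃/n₁ = 0.9118 × 1.4229 = 1.2974, and θ_B(1→3) = arctan 1.2974 = 52.38°.

θ_B ≈ 52.38°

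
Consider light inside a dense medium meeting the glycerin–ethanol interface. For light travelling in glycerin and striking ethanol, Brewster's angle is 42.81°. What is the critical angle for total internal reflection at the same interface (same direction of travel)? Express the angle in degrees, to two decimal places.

tan θ_B = n₂/n₁ = tan 42.81° = 0.9263.
Total internal reflection: sin θ_c = n₂/n₁ = 0.9263.
θ_c = arcsin(0.9263) = 67.87°.

θ_c ≈ 67.87°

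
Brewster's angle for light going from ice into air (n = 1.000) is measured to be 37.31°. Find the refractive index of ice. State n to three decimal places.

At Brewster's angle, tan θ_B = n₂/n₁ with n₁ on the incident side (ice) and n₂ on the transmitted side (air).
n₁ = n₂ / tan θ_B = 1.000 / tan 37.31° = 1.312.

n ≈ 1.312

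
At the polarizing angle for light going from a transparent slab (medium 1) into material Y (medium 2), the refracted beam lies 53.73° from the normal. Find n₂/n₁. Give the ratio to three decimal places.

n₂/n₁ ≈ 0.734

θ_B + θ_t = 90°, so θ_B = 90° − 53.73° = 36.27°.
tan θ_B = n₂/n₁, so n₂/n₁ = tan 36.27° = 0.734.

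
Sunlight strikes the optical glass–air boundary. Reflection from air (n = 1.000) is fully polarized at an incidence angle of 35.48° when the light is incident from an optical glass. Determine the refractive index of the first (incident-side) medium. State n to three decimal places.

n ≈ 1.403

Full polarization of the reflected beam means tan θ_B = n₂/n₁, where n₁ is the incident medium (an optical glass).
n₁ = n₂ / tan θ_B = 1.000 / tan 35.48° = 1.403.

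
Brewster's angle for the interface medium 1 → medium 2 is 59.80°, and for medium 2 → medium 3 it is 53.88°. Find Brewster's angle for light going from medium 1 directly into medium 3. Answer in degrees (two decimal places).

Each Brewster angle gives a ratio: n₂/n₁ = tan 59.80° = 1.7182, n₃/n₂ = tan 53.88° = 1.3703.
Multiplying, n₃/n₁ = 1.7182 × 1.3703 = 2.3545, and θ_B(1→3) = arctan 2.3545 = 66.99°.

θ_B ≈ 66.99°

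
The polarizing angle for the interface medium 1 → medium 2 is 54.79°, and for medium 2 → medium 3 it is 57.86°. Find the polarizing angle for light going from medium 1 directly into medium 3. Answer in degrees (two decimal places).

n₂/n₁ = tan 54.79° = 1.4171 and n₃/n₂ = tan 57.86° = 1.5917.
So n₃/n₁ = (n₂/n₁)(n₃/n₂) = 1.4171 × 1.5917 = 2.2555.
θ_B(1→3) = arctan(2.2555) = 66.09°.

θ_B ≈ 66.09°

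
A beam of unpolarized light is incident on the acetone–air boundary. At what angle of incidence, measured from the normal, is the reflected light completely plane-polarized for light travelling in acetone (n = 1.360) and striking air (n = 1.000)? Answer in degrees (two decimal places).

The reflected p-component vanishes when tan θ_B = n₂/n₁.
Here n₂/n₁ = 1.000/1.360 = 0.7353, and Brewster's law gives tan θ_B = n₂/n₁.
So θ_B = arctan 0.7353 = 36.33°.

θ_B ≈ 36.33°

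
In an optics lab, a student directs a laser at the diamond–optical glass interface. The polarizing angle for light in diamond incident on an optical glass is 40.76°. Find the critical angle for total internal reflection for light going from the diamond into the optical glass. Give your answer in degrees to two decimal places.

From Brewster, n₂/n₁ = tan θ_B = tan 40.76° = 0.8620.
Then sin θ_c = n₂/n₁ = 0.8620, so θ_c = arcsin 0.8620 = 59.54°.

θ_c ≈ 59.54°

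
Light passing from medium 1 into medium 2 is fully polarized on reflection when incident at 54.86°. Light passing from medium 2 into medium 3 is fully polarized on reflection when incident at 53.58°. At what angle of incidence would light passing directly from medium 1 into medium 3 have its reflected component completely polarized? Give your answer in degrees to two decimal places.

θ_B ≈ 62.56°

Each Brewster angle gives a ratio: n₂/n₁ = tan 54.86° = 1.4207, n₃/n₂ = tan 53.58° = 1.3554.
So n₃/n₁ = (n₂/n₁)(n₃/n₂) = 1.4207 × 1.3554 = 1.9256.
θ_B(1→3) = arctan(1.9256) = 62.56°.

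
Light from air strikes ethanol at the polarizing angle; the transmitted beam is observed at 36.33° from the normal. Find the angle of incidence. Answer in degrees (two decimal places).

θ_B ≈ 53.67°

At Brewster's angle the reflected and refracted rays are perpendicular, so θ_B + θ_t = 90°.
So θ_B = 90° − θ_t = 90° − 36.33° = 53.67°.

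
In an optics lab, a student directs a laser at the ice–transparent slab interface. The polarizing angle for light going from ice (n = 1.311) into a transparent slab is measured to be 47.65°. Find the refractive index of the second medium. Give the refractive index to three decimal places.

n ≈ 1.438

At the polarizing angle, tan θ_B = n₂/n₁ with n₁ on the incident side (ice) and n₂ on the transmitted side (a transparent slab).
n₂ = n₁ tan θ_B = 1.311 × tan 47.65° = 1.438.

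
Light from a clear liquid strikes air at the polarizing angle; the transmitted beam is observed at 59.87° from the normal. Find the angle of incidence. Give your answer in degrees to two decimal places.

θ_B ≈ 30.13°

At Brewster's angle the reflected and refracted rays are perpendicular, so θ_B + θ_t = 90°.
θ_B = 90° − 59.87° = 30.13°.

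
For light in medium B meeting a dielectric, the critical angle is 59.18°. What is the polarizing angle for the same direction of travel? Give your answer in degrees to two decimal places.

At the critical angle sin θ_c = n₂/n₁, giving n₂/n₁ = sin 59.18° = 0.8588.
Then tan θ_B = n₂/n₁ = 0.8588, so θ_B = arctan 0.8588 = 40.66°.

θ_B ≈ 40.66°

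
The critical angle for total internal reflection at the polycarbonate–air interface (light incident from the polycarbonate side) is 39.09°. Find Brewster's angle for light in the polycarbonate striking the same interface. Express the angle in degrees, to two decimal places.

At the critical angle sin θ_c = n₂/n₁, giving n₂/n₁ = sin 39.09° = 0.6305.
Then tan θ_B = n₂/n₁ = 0.6305, so θ_B = arctan 0.6305 = 32.23°.

θ_B ≈ 32.23°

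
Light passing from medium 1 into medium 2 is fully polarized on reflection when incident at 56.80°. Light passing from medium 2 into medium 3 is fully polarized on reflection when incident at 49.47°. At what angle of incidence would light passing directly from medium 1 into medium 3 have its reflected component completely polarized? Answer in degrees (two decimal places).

θ_B ≈ 60.77°

Each Brewster angle gives a ratio: n₂/n₁ = tan 56.80° = 1.5282, n₃/n₂ = tan 49.47° = 1.1696.
Multiplying, n₃/n₁ = 1.5282 × 1.1696 = 1.7873, and θ_B(1→3) = arctan 1.7873 = 60.77°.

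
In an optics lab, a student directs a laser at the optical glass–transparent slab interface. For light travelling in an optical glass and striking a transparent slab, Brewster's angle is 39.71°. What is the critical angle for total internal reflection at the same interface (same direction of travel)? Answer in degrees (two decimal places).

From Brewster, n₂/n₁ = tan θ_B = tan 39.71° = 0.8305.
Then sin θ_c = n₂/n₁ = 0.8305, so θ_c = arcsin 0.8305 = 56.15°.

θ_c ≈ 56.15°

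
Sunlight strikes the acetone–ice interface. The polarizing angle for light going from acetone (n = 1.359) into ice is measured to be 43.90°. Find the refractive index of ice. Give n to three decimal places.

n ≈ 1.308

Brewster's law: tan θ_B = n₂/n₁ (light incident in acetone, refracted into ice).
n₂ = n₁ tan θ_B = 1.359 × tan 43.90° = 1.308.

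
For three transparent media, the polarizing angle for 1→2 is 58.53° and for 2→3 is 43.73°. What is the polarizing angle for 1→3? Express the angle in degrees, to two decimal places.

θ_B ≈ 57.39°

tan θ_B(1→2) = n₂/n₁ = tan 58.53° = 1.6338.
tan θ_B(2→3) = n₃/n₂ = tan 43.73° = 0.9566.
n₃/n₁ = 1.5629. Then tan θ_B(1→3) = n₃/n₁, so θ_B(1→3) = arctan(1.5629) = 57.39°.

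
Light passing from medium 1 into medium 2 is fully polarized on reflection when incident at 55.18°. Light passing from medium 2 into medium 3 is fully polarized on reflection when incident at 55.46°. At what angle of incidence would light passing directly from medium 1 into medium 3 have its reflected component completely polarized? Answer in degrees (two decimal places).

n₂/n₁ = tan 55.18° = 1.4377 and n₃/n₂ = tan 55.46° = 1.4528.
Multiplying, n₃/n₁ = 1.4377 × 1.4528 = 2.0888, and θ_B(1→3) = arctan 2.0888 = 64.42°.

θ_B ≈ 64.42°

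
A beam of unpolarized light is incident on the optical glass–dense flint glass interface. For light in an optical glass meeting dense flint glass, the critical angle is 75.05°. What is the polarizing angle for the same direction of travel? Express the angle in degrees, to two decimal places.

n₂/n₁ = sin θ_c = sin 75.05° = 0.9662.
tan θ_B equals the same ratio, so θ_B = arctan(0.9662) = 44.01°.

θ_B ≈ 44.01°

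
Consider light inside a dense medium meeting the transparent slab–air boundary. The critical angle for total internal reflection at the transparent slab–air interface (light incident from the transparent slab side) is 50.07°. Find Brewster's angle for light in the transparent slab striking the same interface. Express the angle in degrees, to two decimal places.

θ_B ≈ 37.48°

sin θ_c = n₂/n₁, so n₂/n₁ = sin 50.07° = 0.7668.
Brewster: tan θ_B = n₂/n₁ = 0.7668.
θ_B = arctan(0.7668) = 37.48°.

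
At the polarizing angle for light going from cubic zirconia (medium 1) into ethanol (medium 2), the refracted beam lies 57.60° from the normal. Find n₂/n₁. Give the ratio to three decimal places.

n₂/n₁ ≈ 0.635

At Brewster incidence θ_B = 90° − θ_t = 90° − 57.60° = 32.40°.
tan θ_B = n₂/n₁, so n₂/n₁ = tan 32.40° = 0.635.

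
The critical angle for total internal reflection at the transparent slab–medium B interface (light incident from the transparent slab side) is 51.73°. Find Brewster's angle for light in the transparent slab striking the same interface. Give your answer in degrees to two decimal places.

θ_B ≈ 38.14°

n₂/n₁ = sin θ_c = sin 51.73° = 0.7851.
tan θ_B equals the same ratio, so θ_B = arctan(0.7851) = 38.14°.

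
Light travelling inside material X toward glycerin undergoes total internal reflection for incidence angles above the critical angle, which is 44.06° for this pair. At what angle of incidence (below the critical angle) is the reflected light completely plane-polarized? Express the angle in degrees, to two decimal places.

θ_B ≈ 34.82°

At the critical angle sin θ_c = n₂/n₁, giving n₂/n₁ = sin 44.06° = 0.6954.
Then tan θ_B = n₂/n₁ = 0.6954, so θ_B = arctan 0.6954 = 34.82°.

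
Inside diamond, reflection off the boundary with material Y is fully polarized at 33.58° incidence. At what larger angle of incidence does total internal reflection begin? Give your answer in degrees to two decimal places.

From Brewster, n₂/n₁ = tan θ_B = tan 33.58° = 0.6639.
Then sin θ_c = n₂/n₁ = 0.6639, so θ_c = arcsin 0.6639 = 41.60°.

θ_c ≈ 41.60°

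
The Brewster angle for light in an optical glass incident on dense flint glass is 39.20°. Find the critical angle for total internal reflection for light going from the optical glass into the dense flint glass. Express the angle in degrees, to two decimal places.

n₂/n₁ = tan 39.20° = 0.8156; the critical angle satisfies sin θ_c = n₂/n₁.
θ_c = arcsin(0.8156) = 54.64°.

θ_c ≈ 54.64°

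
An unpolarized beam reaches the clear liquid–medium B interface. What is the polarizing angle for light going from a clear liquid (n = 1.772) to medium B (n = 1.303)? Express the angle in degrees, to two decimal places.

At Brewster's angle the reflected and refracted rays are perpendicular, which with Snell's law gives tan θ_B = n₂/n₁.
Brewster's condition: tan θ_B = n₂/n₁ = 1.303/1.772 = 0.7353. Taking the arctangent, θ_B = 36.33°.

θ_B ≈ 36.33°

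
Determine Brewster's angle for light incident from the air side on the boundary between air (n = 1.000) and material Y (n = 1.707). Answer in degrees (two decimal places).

Here n₂/n₁ = 1.707/1.000 = 1.7070, and Brewster's law gives tan θ_B = n₂/n₁.
So θ_B = arctan 1.7070 = 59.64°.

θ_B ≈ 59.64°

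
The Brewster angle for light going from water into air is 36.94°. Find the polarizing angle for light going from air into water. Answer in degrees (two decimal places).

θ_B' ≈ 53.06°

The two Brewster angles are complementary: θ_B' = 90° − θ_B = 90° − 36.94° = 53.06°.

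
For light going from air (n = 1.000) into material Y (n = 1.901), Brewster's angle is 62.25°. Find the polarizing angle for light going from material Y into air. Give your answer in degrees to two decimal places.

θ_B' ≈ 27.75°

Reversing the direction swaps n₁ and n₂, so tan θ_B' = 1/tan θ_B and θ_B' = 90° − θ_B.
Hence θ_B' = 90° − 62.25° = 27.75°.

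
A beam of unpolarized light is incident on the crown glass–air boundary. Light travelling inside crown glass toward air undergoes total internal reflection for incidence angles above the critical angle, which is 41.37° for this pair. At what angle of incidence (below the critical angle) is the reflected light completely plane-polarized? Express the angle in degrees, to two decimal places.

θ_B ≈ 33.46°

At the critical angle sin θ_c = n₂/n₁, giving n₂/n₁ = sin 41.37° = 0.6609.
Then tan θ_B = n₂/n₁ = 0.6609, so θ_B = arctan 0.6609 = 33.46°.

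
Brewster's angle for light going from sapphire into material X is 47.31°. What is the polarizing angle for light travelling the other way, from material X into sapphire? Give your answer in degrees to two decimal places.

θ_B' ≈ 42.69°

The two Brewster angles are complementary: θ_B' = 90° − θ_B = 90° − 47.31° = 42.69°.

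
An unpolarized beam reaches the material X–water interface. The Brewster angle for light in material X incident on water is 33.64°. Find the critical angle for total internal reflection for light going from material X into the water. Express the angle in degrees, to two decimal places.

From Brewster, n₂/n₁ = tan θ_B = tan 33.64° = 0.6654.
Then sin θ_c = n₂/n₁ = 0.6654, so θ_c = arcsin 0.6654 = 41.71°.

θ_c ≈ 41.71°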